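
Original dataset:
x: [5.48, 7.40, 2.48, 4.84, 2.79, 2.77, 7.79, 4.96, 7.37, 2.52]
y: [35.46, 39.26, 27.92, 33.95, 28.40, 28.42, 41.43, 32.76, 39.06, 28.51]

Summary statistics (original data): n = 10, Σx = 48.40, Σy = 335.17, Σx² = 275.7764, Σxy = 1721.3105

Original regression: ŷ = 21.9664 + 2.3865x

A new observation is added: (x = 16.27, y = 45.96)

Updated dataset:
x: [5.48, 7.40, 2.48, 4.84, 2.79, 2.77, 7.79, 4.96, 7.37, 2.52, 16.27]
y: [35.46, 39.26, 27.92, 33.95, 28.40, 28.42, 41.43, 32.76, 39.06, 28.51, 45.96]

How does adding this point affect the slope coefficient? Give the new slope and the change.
The slope changes from 2.3865 to 1.4248 (change of -0.9617, or -40.3%).

The new point has HIGH LEVERAGE: x = 16.27 is far from the original mean x̄ = 48.40/10 ≈ 4.84 (original range [2.48, 7.79]).

Step 1: Update the sums with the new point (n goes from 10 to 11)
Σx  = 48.40 + 16.27 = 64.67
Σy  = 335.17 + 45.96 = 381.13
Σx² = 275.7764 + 16.27² = 275.7764 + 264.7129 = 540.4893
Σxy = 1721.3105 + 16.27×45.96 = 1721.3105 + 747.7692 = 2469.0797

Step 2: Recompute the slope with b₁ = (nΣxy − ΣxΣy) / (nΣx² − (Σx)²)
Numerator   = 11×2469.0797 − 64.67×381.13 = 27159.8767 − 24647.6771 = 2512.1996
Denominator = 11×540.4893 − 64.67² = 5945.3823 − 4182.2089 = 1763.1734
b₁(new) = 2512.1996 / 1763.1734 = 1.4248

(Same formula on the original sums: (10×1721.3105 − 48.40×335.17) / (10×275.7764 − 48.40²) = 990.8770 / 415.2040 = 2.3865, matching the given fit.)

Step 3: Change in slope
Δβ₁ = 1.4248 − 2.3865 = -0.9617
Relative change = -0.9617 / 2.3865 × 100% = -40.3%
→ the slope decreases when the point is added.

A high-leverage point only changes the slope if it is off the original line; here y = 45.96 is below the original trend, so the slope decreases.
In practice: check such a point for data-entry or measurement error; investigate whether it comes from the same population as the rest of the sample.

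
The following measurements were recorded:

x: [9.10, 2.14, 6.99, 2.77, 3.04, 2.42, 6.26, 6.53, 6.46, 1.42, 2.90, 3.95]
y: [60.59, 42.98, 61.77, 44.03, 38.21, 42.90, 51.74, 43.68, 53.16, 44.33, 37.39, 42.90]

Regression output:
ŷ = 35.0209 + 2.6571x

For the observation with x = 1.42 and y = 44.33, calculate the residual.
Residual = 5.5360

The residual is the difference between the actual value and the predicted value:

Residual = y - ŷ

Step 1: Calculate predicted value
ŷ = 35.0209 + 2.6571 × 1.42
ŷ = 38.7940

Step 2: Calculate residual
Residual = 44.33 - 38.7940
Residual = 5.5360

Sign check: y > ŷ, so the point is above the line and the fit underestimates here.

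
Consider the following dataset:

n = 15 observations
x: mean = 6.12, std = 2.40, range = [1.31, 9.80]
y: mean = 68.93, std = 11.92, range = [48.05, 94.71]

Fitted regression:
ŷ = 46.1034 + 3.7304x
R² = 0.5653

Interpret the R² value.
About 56.53% of the variability in y is accounted for by the regression on x (R² = 0.5653) — a moderate linear fit.

R² = 1 − SS_res/SS_tot compares the residual scatter to the total scatter of y about its mean.

Here R² = 0.5653:
- Explained: 56.53% of the variation in y
- Unexplained (residual): 100% − 56.53% = 43.47%
- Rule of thumb (below 0.3 weak; 0.3 to below 0.7 moderate; 0.7 and above strong) → moderate

Note: R² says nothing about causation, and a high R² does not by itself mean the linear form is appropriate — check the residuals.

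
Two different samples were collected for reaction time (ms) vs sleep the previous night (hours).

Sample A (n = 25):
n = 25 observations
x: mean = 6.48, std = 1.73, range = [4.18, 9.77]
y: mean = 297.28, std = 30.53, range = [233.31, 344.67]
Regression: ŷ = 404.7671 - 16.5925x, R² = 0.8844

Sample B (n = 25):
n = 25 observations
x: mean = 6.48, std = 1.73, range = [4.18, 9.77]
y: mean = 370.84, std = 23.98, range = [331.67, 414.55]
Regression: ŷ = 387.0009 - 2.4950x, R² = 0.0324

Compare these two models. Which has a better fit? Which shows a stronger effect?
Model A has the better fit (R² = 0.8844 vs 0.0324). Model A shows the stronger effect (|β₁| = 16.5925 vs 2.4950).

Model Comparison:

Goodness of fit (R²):
- Model A: R² = 0.8844 → 88.44% of variance in reaction time explained
- Model B: R² = 0.0324 → 3.24% of variance in reaction time explained
- 0.8844 > 0.0324 → Model A has the better fit

Which has the larger per-hour effect? (|β₁|)
- Model A: β₁ = -16.5925 → predicted reaction time falls 16.5925 ms per additional hour of sleep
- Model B: β₁ = -2.4950 → predicted reaction time falls 2.4950 ms per additional hour of sleep
- |-16.5925| > |-2.4950| → Model A shows the stronger marginal effect

Note: R² measures how tightly points cluster around the line; β₁ measures how steep the line is — they answer different questions.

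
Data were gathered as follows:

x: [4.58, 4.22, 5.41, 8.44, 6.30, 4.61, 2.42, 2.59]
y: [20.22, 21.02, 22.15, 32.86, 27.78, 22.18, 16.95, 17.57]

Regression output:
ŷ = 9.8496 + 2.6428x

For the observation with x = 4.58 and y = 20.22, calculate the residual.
Residual = -1.7336

The residual is the difference between the actual value and the predicted value:

Residual = y - ŷ

Step 1: Calculate predicted value
ŷ = 9.8496 + 2.6428 × 4.58
ŷ = 21.9536

Step 2: Calculate residual
Residual = 20.22 - 21.9536
Residual = -1.7336

The residual is negative, so the observed y = 20.22 sits below the regression line (the line overestimates it by 1.7336).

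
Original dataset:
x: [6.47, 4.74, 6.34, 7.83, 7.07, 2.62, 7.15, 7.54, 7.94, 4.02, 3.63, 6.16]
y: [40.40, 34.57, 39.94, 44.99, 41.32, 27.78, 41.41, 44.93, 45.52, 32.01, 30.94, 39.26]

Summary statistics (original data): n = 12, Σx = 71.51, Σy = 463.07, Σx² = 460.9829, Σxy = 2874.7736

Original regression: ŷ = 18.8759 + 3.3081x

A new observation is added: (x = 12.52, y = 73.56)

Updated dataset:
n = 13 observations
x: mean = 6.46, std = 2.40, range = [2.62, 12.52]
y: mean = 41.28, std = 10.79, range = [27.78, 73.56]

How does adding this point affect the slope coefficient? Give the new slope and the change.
The slope changes from 3.3081 to 4.3855 (change of +1.0774, or +32.6%).

The new point has HIGH LEVERAGE: x = 12.52 is far from the original mean x̄ = 71.51/12 ≈ 5.96 (original range [2.62, 7.94]).

Step 1: Update the sums with the new point (n goes from 12 to 13)
Σx  = 71.51 + 12.52 = 84.03
Σy  = 463.07 + 73.56 = 536.63
Σx² = 460.9829 + 12.52² = 460.9829 + 156.7504 = 617.7333
Σxy = 2874.7736 + 12.52×73.56 = 2874.7736 + 920.9712 = 3795.7448

Step 2: Recompute the slope with b₁ = (nΣxy − ΣxΣy) / (nΣx² − (Σx)²)
Numerator   = 13×3795.7448 − 84.03×536.63 = 49344.6824 − 45093.0189 = 4251.6635
Denominator = 13×617.7333 − 84.03² = 8030.5329 − 7061.0409 = 969.4920
b₁(new) = 4251.6635 / 969.4920 = 4.3855

(Same formula on the original sums: (12×2874.7736 − 71.51×463.07) / (12×460.9829 − 71.51²) = 1383.1475 / 418.1147 = 3.3081, matching the given fit.)

Step 3: Change in slope
Δβ₁ = 4.3855 − 3.3081 = +1.0774
Relative change = +1.0774 / 3.3081 × 100% = +32.6%
→ the slope increases when the point is added.

A high-leverage point only changes the slope if it is off the original line; here y = 73.56 is above the original trend, so the slope increases.
In practice: refit with and without it and report both if conclusions differ; investigate whether it comes from the same population as the rest of the sample.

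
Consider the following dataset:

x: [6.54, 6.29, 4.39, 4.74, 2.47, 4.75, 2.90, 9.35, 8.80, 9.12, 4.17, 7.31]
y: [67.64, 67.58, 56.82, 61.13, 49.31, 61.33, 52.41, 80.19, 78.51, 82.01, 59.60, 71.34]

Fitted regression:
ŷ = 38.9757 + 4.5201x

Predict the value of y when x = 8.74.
ŷ = 78.4814

x = 8.74 lies inside the observed range [2.47, 9.35], so the fitted equation applies directly:

ŷ = 38.9757 + 4.5201 × 8.74
ŷ = 38.9757 + 39.5057
ŷ = 78.4814

This is a point prediction; actual observations scatter around it by roughly the residual standard deviation.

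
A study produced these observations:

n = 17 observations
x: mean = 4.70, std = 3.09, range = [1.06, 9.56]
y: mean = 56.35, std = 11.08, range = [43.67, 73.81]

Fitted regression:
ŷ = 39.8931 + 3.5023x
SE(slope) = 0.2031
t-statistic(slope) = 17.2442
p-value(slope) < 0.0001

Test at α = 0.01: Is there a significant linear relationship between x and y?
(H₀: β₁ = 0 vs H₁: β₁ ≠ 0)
Reject H₀: p-value < 0.0001 < α = 0.01. The linear relationship is significant at the 1% level.

Hypothesis test for the slope coefficient:

H₀: β₁ = 0 (no linear relationship)
H₁: β₁ ≠ 0 (linear relationship exists)

Test statistic: t = β̂₁ / SE(β̂₁) = 3.5023 / 0.2031 = 17.2442

p < 0.0001: how often a slope estimate this far from 0 (in SE units) would arise by chance if β₁ were truly 0.

Decision rule: reject H₀ if p-value < α.
p-value < 0.0001 < α = 0.01 → reject H₀.

There is sufficient evidence at the 1% significance level to conclude that a linear relationship exists between x and y.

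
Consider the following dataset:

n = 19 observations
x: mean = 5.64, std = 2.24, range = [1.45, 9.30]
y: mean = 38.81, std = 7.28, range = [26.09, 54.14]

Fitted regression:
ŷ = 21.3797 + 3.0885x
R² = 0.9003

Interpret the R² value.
About 90.03% of the variability in y is accounted for by the regression on x (R² = 0.9003) — a strong linear fit.

The coefficient of determination R² is the fraction of the total variation in y that the fitted line accounts for.

Here R² = 0.9003:
- Explained: 90.03% of the variation in y
- Unexplained (residual): 100% − 90.03% = 9.97%
- Rule of thumb (below 0.3 weak; 0.3 to below 0.7 moderate; 0.7 and above strong) → strong

Note: R² never decreases when predictors are added, so it should not be used alone to compare models of different size.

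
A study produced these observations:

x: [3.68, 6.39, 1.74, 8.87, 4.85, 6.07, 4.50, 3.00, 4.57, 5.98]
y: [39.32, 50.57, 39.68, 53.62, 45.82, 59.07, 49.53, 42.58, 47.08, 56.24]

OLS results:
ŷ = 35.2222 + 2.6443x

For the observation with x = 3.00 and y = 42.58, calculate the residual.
Residual = -0.5751

The residual is the difference between the actual value and the predicted value:

Residual = y - ŷ

Step 1: Calculate predicted value
ŷ = 35.2222 + 2.6443 × 3.00
ŷ = 43.1551

Step 2: Calculate residual
Residual = 42.58 - 43.1551
Residual = -0.5751

Interpretation: the model overestimates the actual value by 0.5751 at this point (negative residual → observation lies below the fitted line).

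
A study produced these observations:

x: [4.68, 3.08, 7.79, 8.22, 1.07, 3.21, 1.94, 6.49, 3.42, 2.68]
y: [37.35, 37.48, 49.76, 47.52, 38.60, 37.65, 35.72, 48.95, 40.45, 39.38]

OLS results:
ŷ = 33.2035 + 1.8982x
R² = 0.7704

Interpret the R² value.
About 77.04% of the variability in y is accounted for by the regression on x (R² = 0.7704) — a strong linear fit.

The coefficient of determination R² is the fraction of the total variation in y that the fitted line accounts for.

Here R² = 0.7704:
- Explained: 77.04% of the variation in y
- Unexplained (residual): 100% − 77.04% = 22.96%
- Rule of thumb (below 0.3 weak; 0.3 to below 0.7 moderate; 0.7 and above strong) → strong

Note: R² says nothing about causation, and a high R² does not by itself mean the linear form is appropriate — check the residuals.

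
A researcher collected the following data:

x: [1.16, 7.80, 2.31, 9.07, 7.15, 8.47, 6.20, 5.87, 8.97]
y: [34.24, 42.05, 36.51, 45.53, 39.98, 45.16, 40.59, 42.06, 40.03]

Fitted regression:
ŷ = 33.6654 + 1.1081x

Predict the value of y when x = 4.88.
ŷ = 39.0729

x = 4.88 lies inside the observed range [1.16, 9.07], so the fitted equation applies directly:

ŷ = 33.6654 + 1.1081 × 4.88
ŷ = 33.6654 + 5.4075
ŷ = 39.0729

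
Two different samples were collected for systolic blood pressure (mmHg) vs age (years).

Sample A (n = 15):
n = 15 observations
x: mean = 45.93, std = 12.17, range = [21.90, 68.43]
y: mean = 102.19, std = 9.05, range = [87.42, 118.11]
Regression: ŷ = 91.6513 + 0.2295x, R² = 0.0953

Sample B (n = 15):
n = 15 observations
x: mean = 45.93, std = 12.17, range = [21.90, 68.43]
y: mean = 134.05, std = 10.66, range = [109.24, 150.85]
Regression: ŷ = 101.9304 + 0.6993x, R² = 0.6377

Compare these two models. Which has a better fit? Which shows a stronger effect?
Model B has the better fit (R² = 0.6377 vs 0.0953). Model B shows the stronger effect (|β₁| = 0.6993 vs 0.2295).

Model Comparison:

Which explains more variance? (R²)
- Model A: R² = 0.0953 → 9.53% of variance in blood pressure explained
- Model B: R² = 0.6377 → 63.77% of variance in blood pressure explained
- 0.6377 > 0.0953 → Model B has the better fit

Strength of effect — compare |β₁|:
- Model A: β₁ = 0.2295 → predicted blood pressure rises 0.2295 mmHg per additional year of age
- Model B: β₁ = 0.6993 → predicted blood pressure rises 0.6993 mmHg per additional year of age
- |0.2295| < |0.6993| → Model B shows the stronger marginal effect

Notes:
- A better fit (higher R²) doesn't necessarily mean a more important relationship.
- R² measures how tightly points cluster around the line; β₁ measures how steep the line is — they answer different questions.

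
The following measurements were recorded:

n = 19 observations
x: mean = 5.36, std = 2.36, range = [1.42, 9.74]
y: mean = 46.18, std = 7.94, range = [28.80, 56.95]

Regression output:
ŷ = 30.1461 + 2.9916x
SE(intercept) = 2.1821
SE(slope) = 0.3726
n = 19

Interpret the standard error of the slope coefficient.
SE(slope) = 0.3726 measures the uncertainty in the estimated slope. The coefficient is estimated precisely (SE/|β̂₁| = 12.5%).

SE(β̂₁) = s / √Sxx, where s is the residual standard deviation and Sxx = Σ(x − x̄)². It is the yardstick for how far β̂₁ = 2.9916 could plausibly be from the true slope.

Relative precision:
- SE / |β̂₁| = 0.3726 / 2.9916 = 12.5%
- Rule of thumb (under 20%: precise; 20% to under 50%: moderately precise; 50% or more: imprecise) → precise

Rough 95% range (±2 SE): 2.9916 ± 0.7452 → (2.2464, 3.7368).

What drives SE(β̂₁): more residual scatter → larger SE.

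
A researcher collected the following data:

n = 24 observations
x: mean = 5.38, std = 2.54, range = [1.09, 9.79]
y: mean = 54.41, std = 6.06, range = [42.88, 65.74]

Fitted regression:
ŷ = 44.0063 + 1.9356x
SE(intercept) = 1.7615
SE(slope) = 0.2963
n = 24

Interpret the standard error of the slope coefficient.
The slope 1.9356 is pinned down to within about ±0.2963 (one SE) by these data — relative uncertainty 15.3%, i.e. precise.

SE(β̂₁) = s / √Sxx, where s is the residual standard deviation and Sxx = Σ(x − x̄)². It is the yardstick for how far β̂₁ = 1.9356 could plausibly be from the true slope.

Relative precision:
- SE / |β̂₁| = 0.2963 / 1.9356 = 15.3%
- Rule of thumb (under 20%: precise; 20% to under 50%: moderately precise; 50% or more: imprecise) → precise

Rough 95% range (±2 SE): 1.9356 ± 0.5926 → (1.3430, 2.5282).

What drives SE(β̂₁): larger n (here n = 24) → smaller SE; more residual scatter → larger SE; wider spread of x values → smaller SE.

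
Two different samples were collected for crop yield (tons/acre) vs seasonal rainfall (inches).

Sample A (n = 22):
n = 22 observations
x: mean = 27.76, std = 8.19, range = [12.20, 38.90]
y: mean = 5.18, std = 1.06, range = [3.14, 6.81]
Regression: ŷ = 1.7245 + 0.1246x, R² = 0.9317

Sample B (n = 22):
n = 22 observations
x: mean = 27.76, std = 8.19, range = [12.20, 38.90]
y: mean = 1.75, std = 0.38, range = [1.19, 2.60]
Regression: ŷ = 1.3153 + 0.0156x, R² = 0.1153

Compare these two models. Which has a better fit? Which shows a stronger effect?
Model A has the better fit (R² = 0.9317 vs 0.1153). Model A shows the stronger effect (|β₁| = 0.1246 vs 0.0156).

Model Comparison:

Which explains more variance? (R²)
- Model A: R² = 0.9317 → 93.17% of variance in crop yield explained
- Model B: R² = 0.1153 → 11.53% of variance in crop yield explained
- 0.9317 > 0.1153 → Model A has the better fit

Which has the larger per-inch effect? (|β₁|)
- Model A: β₁ = 0.1246 → predicted crop yield rises 0.1246 tons/acre per additional inch of rainfall
- Model B: β₁ = 0.0156 → predicted crop yield rises 0.0156 tons/acre per additional inch of rainfall
- |0.1246| > |0.0156| → Model A shows the stronger marginal effect

Notes:
- A better fit (higher R²) doesn't necessarily mean a more important relationship.
- R² measures how tightly points cluster around the line; β₁ measures how steep the line is — they answer different questions.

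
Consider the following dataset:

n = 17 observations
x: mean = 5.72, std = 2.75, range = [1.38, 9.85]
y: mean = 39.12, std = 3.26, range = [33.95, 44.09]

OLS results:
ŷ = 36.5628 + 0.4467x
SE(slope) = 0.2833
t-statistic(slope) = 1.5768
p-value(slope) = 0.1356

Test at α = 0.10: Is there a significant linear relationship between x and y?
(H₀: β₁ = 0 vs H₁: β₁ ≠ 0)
Since p-value = 0.1356 ≥ α = 0.10, fail to reject H₀ — the slope is not significantly different from 0.

Hypothesis test for the slope coefficient:

H₀: β₁ = 0 (no linear relationship)
H₁: β₁ ≠ 0 (linear relationship exists)

Test statistic: t = β̂₁ / SE(β̂₁) = 0.4467 / 0.2833 = 1.5768

p = 0.1356: how often a slope estimate this far from 0 (in SE units) would arise by chance if β₁ were truly 0.

Decision rule: reject H₀ if p-value < α.
p-value = 0.1356 ≥ α = 0.10 → fail to reject H₀.

There is not sufficient evidence at the 10% significance level to conclude that a linear relationship exists between x and y.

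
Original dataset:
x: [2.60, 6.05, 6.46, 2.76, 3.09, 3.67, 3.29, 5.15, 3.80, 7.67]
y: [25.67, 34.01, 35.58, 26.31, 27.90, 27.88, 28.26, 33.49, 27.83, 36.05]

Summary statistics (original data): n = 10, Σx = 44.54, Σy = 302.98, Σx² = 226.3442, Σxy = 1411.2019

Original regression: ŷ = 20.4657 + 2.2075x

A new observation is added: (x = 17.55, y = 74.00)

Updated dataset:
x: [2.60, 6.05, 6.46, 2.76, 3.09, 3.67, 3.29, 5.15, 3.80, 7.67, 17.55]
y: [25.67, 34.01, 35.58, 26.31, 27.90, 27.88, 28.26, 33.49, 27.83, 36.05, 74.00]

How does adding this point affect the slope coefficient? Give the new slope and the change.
New slope β₁ = 3.1653 versus 2.2075 before: a change of +0.9578 (+43.4%).

x = 17.55 lies well outside the original x-range [2.60, 7.67] (x̄ ≈ 4.45), so this observation has high leverage and can move the slope substantially.

Step 1: Update the sums with the new point (n goes from 10 to 11)
Σx  = 44.54 + 17.55 = 62.09
Σy  = 302.98 + 74.00 = 376.98
Σx² = 226.3442 + 17.55² = 226.3442 + 308.0025 = 534.3467
Σxy = 1411.2019 + 17.55×74.00 = 1411.2019 + 1298.7000 = 2709.9019

Step 2: Recompute the slope with b₁ = (nΣxy − ΣxΣy) / (nΣx² − (Σx)²)
Numerator   = 11×2709.9019 − 62.09×376.98 = 29808.9209 − 23406.6882 = 6402.2327
Denominator = 11×534.3467 − 62.09² = 5877.8137 − 3855.1681 = 2022.6456
b₁(new) = 6402.2327 / 2022.6456 = 3.1653

(Same formula on the original sums: (10×1411.2019 − 44.54×302.98) / (10×226.3442 − 44.54²) = 617.2898 / 279.6304 = 2.2075, matching the given fit.)

Step 3: Change in slope
Δβ₁ = 3.1653 − 2.2075 = +0.9578
Relative change = +0.9578 / 2.2075 × 100% = +43.4%
→ the slope increases when the point is added.

Because the point sits above the extension of the original line at a high-leverage x, it tilts the fit up.
In practice: refit with and without it and report both if conclusions differ.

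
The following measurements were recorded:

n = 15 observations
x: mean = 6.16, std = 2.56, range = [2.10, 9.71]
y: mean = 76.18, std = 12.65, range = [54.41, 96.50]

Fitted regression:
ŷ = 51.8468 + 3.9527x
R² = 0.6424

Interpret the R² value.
The model explains 64.24% of the variance in y (R² = 0.6424), leaving 35.76% unexplained; the fit is moderate.

R² (coefficient of determination) measures the proportion of variance in y explained by the regression model.

Here R² = 0.6424:
- Explained: 64.24% of the variation in y
- Unexplained (residual): 100% − 64.24% = 35.76%
- Rule of thumb (below 0.3 weak; 0.3 to below 0.7 moderate; 0.7 and above strong) → moderate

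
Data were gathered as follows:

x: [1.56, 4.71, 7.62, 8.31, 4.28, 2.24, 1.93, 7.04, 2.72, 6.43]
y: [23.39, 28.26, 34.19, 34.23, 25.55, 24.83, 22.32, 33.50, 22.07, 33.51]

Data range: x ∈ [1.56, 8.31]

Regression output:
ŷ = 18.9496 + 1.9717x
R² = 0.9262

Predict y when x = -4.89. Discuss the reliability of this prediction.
ŷ = 9.3080, but this is extrapolation (below the data range [1.56, 8.31]) and may be unreliable.

Prediction calculation:
ŷ = 18.9496 + 1.9717 × (-4.89)
ŷ = 9.3080

Reliability:
- Data range: x ∈ [1.56, 8.31]
- Prediction point: x = -4.89 is 6.45 units below the observed range → this is EXTRAPOLATION, not interpolation

Why that matters here:
- R² describes fit only over the sampled x values; it says nothing about behaviour beyond them
- There are no observations near this x to validate the fitted line there
- The standard error of prediction grows with (x − x̄)², and x = -4.89 is far from x̄ = 4.68

Report the number if required, but flag clearly that it is an extrapolation.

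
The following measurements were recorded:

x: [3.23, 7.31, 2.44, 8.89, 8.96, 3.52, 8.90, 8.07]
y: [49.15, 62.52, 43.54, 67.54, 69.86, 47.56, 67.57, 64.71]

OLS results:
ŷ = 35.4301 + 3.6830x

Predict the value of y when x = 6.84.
ŷ = 60.6218

Plug x = 6.84 into the fitted line:

ŷ = 35.4301 + 3.6830 × 6.84
ŷ = 35.4301 + 25.1917
ŷ = 60.6218

This is a point prediction; actual observations scatter around it by roughly the residual standard deviation.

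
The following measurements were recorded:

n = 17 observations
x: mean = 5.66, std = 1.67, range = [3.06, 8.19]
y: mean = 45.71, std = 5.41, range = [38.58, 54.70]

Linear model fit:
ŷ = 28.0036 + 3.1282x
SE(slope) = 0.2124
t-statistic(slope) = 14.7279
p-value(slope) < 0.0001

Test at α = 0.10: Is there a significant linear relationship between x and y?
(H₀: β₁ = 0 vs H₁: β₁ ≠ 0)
p-value < 0.0001 < α = 0.10, so we reject H₀. The relationship is significant.

Hypothesis test for the slope coefficient:

H₀: β₁ = 0 (no linear relationship)
H₁: β₁ ≠ 0 (linear relationship exists)

Test statistic: t = β̂₁ / SE(β̂₁) = 3.1282 / 0.2124 = 14.7279

p < 0.0001: how often a slope estimate this far from 0 (in SE units) would arise by chance if β₁ were truly 0.

Decision rule: reject H₀ if p-value < α.
p-value < 0.0001 < α = 0.10 → reject H₀.

Conclusion: the linear association between x and y is significant at the 10% level.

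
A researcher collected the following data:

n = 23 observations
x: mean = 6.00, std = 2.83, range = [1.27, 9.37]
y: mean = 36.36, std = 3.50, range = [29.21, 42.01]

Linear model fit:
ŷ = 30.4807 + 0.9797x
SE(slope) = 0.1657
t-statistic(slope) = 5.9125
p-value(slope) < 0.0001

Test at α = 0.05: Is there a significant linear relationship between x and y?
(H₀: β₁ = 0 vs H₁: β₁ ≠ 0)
Reject H₀: p-value < 0.0001 < α = 0.05. The linear relationship is significant at the 5% level.

Hypothesis test for the slope coefficient:

H₀: β₁ = 0 (no linear relationship)
H₁: β₁ ≠ 0 (linear relationship exists)

Test statistic: t = β̂₁ / SE(β̂₁) = 0.9797 / 0.1657 = 5.9125

p < 0.0001: how often a slope estimate this far from 0 (in SE units) would arise by chance if β₁ were truly 0.

Decision rule: reject H₀ if p-value < α.
p-value < 0.0001 < α = 0.05 → reject H₀.

There is sufficient evidence at the 5% significance level to conclude that a linear relationship exists between x and y.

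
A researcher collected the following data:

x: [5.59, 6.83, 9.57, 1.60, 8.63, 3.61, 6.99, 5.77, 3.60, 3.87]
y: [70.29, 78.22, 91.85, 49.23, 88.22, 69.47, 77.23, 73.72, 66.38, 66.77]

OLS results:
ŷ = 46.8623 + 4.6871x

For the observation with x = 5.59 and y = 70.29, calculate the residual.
Residual = -2.7732

The residual is the difference between the actual value and the predicted value:

Residual = y - ŷ

Step 1: Calculate predicted value
ŷ = 46.8623 + 4.6871 × 5.59
ŷ = 73.0632

Step 2: Calculate residual
Residual = 70.29 - 73.0632
Residual = -2.7732

The residual is negative, so the observed y = 70.29 sits below the regression line (the line overestimates it by 2.7732).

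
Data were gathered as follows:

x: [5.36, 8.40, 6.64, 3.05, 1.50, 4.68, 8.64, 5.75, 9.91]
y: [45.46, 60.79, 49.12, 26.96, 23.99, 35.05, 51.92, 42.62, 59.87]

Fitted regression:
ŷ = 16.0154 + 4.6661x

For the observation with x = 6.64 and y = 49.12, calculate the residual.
Residual = 2.1217

The residual is the difference between the actual value and the predicted value:

Residual = y - ŷ

Step 1: Calculate predicted value
ŷ = 16.0154 + 4.6661 × 6.64
ŷ = 46.9983

Step 2: Calculate residual
Residual = 49.12 - 46.9983
Residual = 2.1217

Sign check: y > ŷ, so the point is above the line and the fit underestimates here.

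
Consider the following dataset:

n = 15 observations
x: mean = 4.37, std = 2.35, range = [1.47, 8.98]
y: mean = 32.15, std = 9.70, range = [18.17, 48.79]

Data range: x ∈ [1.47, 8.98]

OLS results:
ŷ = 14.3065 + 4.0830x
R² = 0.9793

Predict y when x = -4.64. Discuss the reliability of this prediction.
ŷ = -4.6386, but this is extrapolation (below the data range [1.47, 8.98]) and may be unreliable.

Prediction calculation:
ŷ = 14.3065 + 4.0830 × (-4.64)
ŷ = -4.6386

Reliability:
- Data range: x ∈ [1.47, 8.98]
- Prediction point: x = -4.64 is 6.11 units below the observed range → this is EXTRAPOLATION, not interpolation

Why that matters here:
- There are no observations near this x to validate the fitted line there
- R² describes fit only over the sampled x values; it says nothing about behaviour beyond them

A defensible statement: 'if the linear trend continued to x = -4.64, y would be about -4.6386' — the premise is untested.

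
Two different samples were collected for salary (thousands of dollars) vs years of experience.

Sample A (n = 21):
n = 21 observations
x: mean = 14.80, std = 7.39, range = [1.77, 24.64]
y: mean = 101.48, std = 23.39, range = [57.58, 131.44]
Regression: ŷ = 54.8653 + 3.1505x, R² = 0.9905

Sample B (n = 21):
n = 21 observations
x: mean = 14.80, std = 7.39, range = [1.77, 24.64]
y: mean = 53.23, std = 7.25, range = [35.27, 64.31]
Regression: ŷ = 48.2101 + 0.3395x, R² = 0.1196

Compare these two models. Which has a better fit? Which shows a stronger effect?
Model A has the better fit (R² = 0.9905 vs 0.1196). Model A shows the stronger effect (|β₁| = 3.1505 vs 0.3395).

Model Comparison:

Fit — compare R²:
- Model A: R² = 0.9905 → 99.05% of variance in salary explained
- Model B: R² = 0.1196 → 11.96% of variance in salary explained
- 0.9905 > 0.1196 → Model A has the better fit

Strength of effect — compare |β₁|:
- Model A: β₁ = 3.1505 → predicted salary rises 3.1505 thousand dollars per additional year of experience
- Model B: β₁ = 0.3395 → predicted salary rises 0.3395 thousand dollars per additional year of experience
- |3.1505| > |0.3395| → Model A shows the stronger marginal effect

Note: The two samples could reflect different populations, time periods, or measurement quality.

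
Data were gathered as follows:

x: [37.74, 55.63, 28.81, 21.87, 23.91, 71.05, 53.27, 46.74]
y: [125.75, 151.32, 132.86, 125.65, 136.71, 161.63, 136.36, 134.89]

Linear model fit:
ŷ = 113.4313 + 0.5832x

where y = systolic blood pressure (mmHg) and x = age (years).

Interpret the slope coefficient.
On average, blood pressure is about 0.5832 mmHg higher for every extra year of age.

β₁ = 0.5832 is the change in predicted blood pressure (mmHg) per additional year of age.

Interpretation:
- Age up by 1 year → predicted blood pressure increases by 0.5832 mmHg
- The effect is assumed constant over the observed range of x (linearity)
- The sign (+) gives the direction; the magnitude 0.5832 gives the size of the effect per year

The intercept β₀ = 113.4313 is the predicted blood pressure when age = 0; since the smallest observed x is 21.87, this is an extrapolation and mainly anchors the line.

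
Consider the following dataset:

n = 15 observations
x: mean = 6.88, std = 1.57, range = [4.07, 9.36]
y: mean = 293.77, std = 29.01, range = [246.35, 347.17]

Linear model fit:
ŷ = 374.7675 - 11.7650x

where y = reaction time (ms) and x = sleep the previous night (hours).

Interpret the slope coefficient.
An increase of one hour in sleep is associated with a 11.7650 ms decrease in predicted reaction time.

The slope coefficient β₁ = -11.7650 represents the marginal effect of sleep on reaction time.

Interpretation:
- Sleep up by 1 hour → predicted reaction time decreases by 11.7650 ms
- This is a linear approximation: the same per-unit change is assumed across the whole observed x range
- The slope describes association in these data, not necessarily a causal effect

(β₀ = 374.7675 is the fitted value at x = 0 and is not part of the slope interpretation.)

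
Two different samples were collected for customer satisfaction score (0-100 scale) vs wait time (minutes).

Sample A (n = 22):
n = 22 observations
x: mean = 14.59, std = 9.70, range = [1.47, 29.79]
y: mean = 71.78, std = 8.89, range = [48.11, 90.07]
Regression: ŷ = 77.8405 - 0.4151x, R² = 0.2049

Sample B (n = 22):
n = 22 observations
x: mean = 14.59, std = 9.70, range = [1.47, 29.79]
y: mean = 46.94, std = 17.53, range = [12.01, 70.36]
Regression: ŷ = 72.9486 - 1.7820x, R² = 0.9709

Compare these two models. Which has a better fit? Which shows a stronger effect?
Model B has the better fit (R² = 0.9709 vs 0.2049). Model B shows the stronger effect (|β₁| = 1.7820 vs 0.4151).

Model Comparison:

Which explains more variance? (R²)
- Model A: R² = 0.2049 → 20.49% of variance in satisfaction score explained
- Model B: R² = 0.9709 → 97.09% of variance in satisfaction score explained
- 0.9709 > 0.2049 → Model B has the better fit

Strength of effect — compare |β₁|:
- Model A: β₁ = -0.4151 → predicted satisfaction score falls 0.4151 points per additional minute of wait time
- Model B: β₁ = -1.7820 → predicted satisfaction score falls 1.7820 points per additional minute of wait time
- |-0.4151| < |-1.7820| → Model B shows the stronger marginal effect

Note: A better fit (higher R²) doesn't necessarily mean a more important relationship.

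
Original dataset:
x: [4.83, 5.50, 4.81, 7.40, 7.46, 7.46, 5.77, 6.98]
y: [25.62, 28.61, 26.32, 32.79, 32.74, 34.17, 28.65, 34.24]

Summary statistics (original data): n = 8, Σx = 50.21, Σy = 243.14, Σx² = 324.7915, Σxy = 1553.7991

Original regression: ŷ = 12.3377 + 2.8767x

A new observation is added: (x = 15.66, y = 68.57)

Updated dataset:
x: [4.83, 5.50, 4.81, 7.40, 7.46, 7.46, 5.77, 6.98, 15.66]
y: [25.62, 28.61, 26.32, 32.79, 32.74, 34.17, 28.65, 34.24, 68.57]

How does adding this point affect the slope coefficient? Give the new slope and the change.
Adding the point moves β₁ from 2.8767 to 3.9375, i.e. it increases by 1.0608 (+36.9%).

The new point has HIGH LEVERAGE: x = 15.66 is far from the original mean x̄ = 50.21/8 ≈ 6.28 (original range [4.81, 7.46]).

Step 1: Update the sums with the new point (n goes from 8 to 9)
Σx  = 50.21 + 15.66 = 65.87
Σy  = 243.14 + 68.57 = 311.71
Σx² = 324.7915 + 15.66² = 324.7915 + 245.2356 = 570.0271
Σxy = 1553.7991 + 15.66×68.57 = 1553.7991 + 1073.8062 = 2627.6053

Step 2: Recompute the slope with b₁ = (nΣxy − ΣxΣy) / (nΣx² − (Σx)²)
Numerator   = 9×2627.6053 − 65.87×311.71 = 23648.4477 − 20532.3377 = 3116.1100
Denominator = 9×570.0271 − 65.87² = 5130.2439 − 4338.8569 = 791.3870
b₁(new) = 3116.1100 / 791.3870 = 3.9375

(Same formula on the original sums: (8×1553.7991 − 50.21×243.14) / (8×324.7915 − 50.21²) = 222.3334 / 77.2879 = 2.8767, matching the given fit.)

Step 3: Change in slope
Δβ₁ = 3.9375 − 2.8767 = +1.0608
Relative change = +1.0608 / 2.8767 × 100% = +36.9%
→ the slope increases when the point is added.

A high-leverage point only changes the slope if it is off the original line; here y = 68.57 is above the original trend, so the slope increases.
In practice: refit with and without it and report both if conclusions differ; examine leverage (hᵢ) and Cook's distance rather than deleting it automatically.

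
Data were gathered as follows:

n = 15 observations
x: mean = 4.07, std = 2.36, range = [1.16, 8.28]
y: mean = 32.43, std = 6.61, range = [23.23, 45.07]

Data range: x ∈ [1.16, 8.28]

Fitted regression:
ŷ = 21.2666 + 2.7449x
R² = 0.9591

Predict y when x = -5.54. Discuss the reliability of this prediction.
ŷ = 6.0599 (extrapolation — x = -5.54 lies outside [1.16, 8.28], so reliability is low).

Prediction calculation:
ŷ = 21.2666 + 2.7449 × (-5.54)
ŷ = 6.0599

Reliability:
- Data range: x ∈ [1.16, 8.28]
- Prediction point: x = -5.54 is 6.70 units below the observed range → this is EXTRAPOLATION, not interpolation

Why that matters here:
- There are no observations near this x to validate the fitted line there
- R² describes fit only over the sampled x values; it says nothing about behaviour beyond them
- The linear relationship may not hold outside the observed range

The R² = 0.9591 only validates the fit within [1.16, 8.28]; treat ŷ = 6.0599 with caution.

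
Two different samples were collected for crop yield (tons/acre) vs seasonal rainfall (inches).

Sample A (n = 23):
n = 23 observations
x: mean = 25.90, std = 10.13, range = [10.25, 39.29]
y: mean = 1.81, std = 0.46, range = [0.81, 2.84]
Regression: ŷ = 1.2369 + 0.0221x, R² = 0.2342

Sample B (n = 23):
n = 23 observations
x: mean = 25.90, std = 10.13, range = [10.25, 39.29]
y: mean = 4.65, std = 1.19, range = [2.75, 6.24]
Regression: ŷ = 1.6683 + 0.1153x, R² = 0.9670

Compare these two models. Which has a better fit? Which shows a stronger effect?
Model B has the better fit (R² = 0.9670 vs 0.2342). Model B shows the stronger effect (|β₁| = 0.1153 vs 0.0221).

Model Comparison:

Fit — compare R²:
- Model A: R² = 0.2342 → 23.42% of variance in crop yield explained
- Model B: R² = 0.9670 → 96.70% of variance in crop yield explained
- 0.9670 > 0.2342 → Model B has the better fit

Which has the larger per-inch effect? (|β₁|)
- Model A: β₁ = 0.0221 → predicted crop yield rises 0.0221 tons/acre per additional inch of rainfall
- Model B: β₁ = 0.1153 → predicted crop yield rises 0.1153 tons/acre per additional inch of rainfall
- |0.0221| < |0.1153| → Model B shows the stronger marginal effect

Note: R² measures how tightly points cluster around the line; β₁ measures how steep the line is — they answer different questions.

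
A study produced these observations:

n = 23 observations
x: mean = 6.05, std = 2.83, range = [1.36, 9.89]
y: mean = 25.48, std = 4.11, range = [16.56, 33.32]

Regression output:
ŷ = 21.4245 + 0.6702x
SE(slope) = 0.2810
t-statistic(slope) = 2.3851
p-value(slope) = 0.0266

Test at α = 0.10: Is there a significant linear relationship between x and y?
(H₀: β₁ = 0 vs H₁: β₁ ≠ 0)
Since p-value = 0.0266 < α = 0.10, reject H₀ — the slope is significantly different from 0.

Hypothesis test for the slope coefficient:

H₀: β₁ = 0 (no linear relationship)
H₁: β₁ ≠ 0 (linear relationship exists)

Test statistic: t = β̂₁ / SE(β̂₁) = 0.6702 / 0.2810 = 2.3851

With df = 21, the two-sided p-value for |t| = 2.3851 is 0.0266.

Decision rule: reject H₀ if p-value < α.
p-value = 0.0266 < α = 0.10 → reject H₀.

Conclusion: the linear association between x and y is significant at the 10% level.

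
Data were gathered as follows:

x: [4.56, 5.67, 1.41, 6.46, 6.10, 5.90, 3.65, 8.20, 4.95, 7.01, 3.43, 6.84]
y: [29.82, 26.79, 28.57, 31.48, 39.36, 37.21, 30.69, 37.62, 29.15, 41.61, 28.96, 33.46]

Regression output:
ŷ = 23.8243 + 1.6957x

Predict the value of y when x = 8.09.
ŷ = 37.5425

Plug x = 8.09 into the fitted line:

ŷ = 23.8243 + 1.6957 × 8.09
ŷ = 23.8243 + 13.7182
ŷ = 37.5425

This is a point prediction; actual observations scatter around it by roughly the residual standard deviation.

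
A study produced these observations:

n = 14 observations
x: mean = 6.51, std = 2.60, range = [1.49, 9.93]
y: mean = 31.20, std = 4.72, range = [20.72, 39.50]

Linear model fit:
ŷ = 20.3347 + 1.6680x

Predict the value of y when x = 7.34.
ŷ = 32.5778

x = 7.34 lies inside the observed range [1.49, 9.93], so the fitted equation applies directly:

ŷ = 20.3347 + 1.6680 × 7.34
ŷ = 20.3347 + 12.2431
ŷ = 32.5778

This is a point prediction; actual observations scatter around it by roughly the residual standard deviation.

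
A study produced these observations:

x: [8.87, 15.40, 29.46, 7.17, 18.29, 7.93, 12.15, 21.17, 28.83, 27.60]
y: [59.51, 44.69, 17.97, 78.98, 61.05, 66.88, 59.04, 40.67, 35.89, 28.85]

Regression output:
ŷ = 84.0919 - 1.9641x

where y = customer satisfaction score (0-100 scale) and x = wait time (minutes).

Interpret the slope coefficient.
On average, satisfaction score is about 1.9641 points lower for every extra minute of wait time.

The slope coefficient β₁ = -1.9641 represents the marginal effect of wait time on satisfaction score.

Interpretation:
- Wait time up by 1 minute → predicted satisfaction score decreases by 1.9641 points
- This is a linear approximation: the same per-unit change is assumed across the whole observed x range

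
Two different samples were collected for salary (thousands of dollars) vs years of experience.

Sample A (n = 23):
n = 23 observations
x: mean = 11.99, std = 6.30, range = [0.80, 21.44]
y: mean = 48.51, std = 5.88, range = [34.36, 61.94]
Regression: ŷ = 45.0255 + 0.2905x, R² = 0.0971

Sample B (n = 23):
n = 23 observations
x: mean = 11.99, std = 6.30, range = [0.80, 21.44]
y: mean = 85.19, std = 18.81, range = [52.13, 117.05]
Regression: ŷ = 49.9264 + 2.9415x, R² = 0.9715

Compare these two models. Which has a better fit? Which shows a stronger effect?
Model B has the better fit (R² = 0.9715 vs 0.0971). Model B shows the stronger effect (|β₁| = 2.9415 vs 0.2905).

Model Comparison:

Goodness of fit (R²):
- Model A: R² = 0.0971 → 9.71% of variance in salary explained
- Model B: R² = 0.9715 → 97.15% of variance in salary explained
- 0.9715 > 0.0971 → Model B has the better fit

Effect size (slope magnitude):
- Model A: β₁ = 0.2905 → predicted salary rises 0.2905 thousand dollars per additional year of experience
- Model B: β₁ = 2.9415 → predicted salary rises 2.9415 thousand dollars per additional year of experience
- |0.2905| < |2.9415| → Model B shows the stronger marginal effect

Notes:
- A better fit (higher R²) doesn't necessarily mean a more important relationship.
- The two samples could reflect different populations, time periods, or measurement quality.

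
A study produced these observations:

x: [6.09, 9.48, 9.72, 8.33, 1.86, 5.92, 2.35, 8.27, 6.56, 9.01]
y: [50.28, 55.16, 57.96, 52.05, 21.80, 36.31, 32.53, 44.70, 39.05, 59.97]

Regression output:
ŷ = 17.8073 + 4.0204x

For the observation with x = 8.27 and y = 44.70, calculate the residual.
Residual = -6.3560

The residual is the difference between the actual value and the predicted value:

Residual = y - ŷ

Step 1: Calculate predicted value
ŷ = 17.8073 + 4.0204 × 8.27
ŷ = 51.0560

Step 2: Calculate residual
Residual = 44.70 - 51.0560
Residual = -6.3560

Interpretation: the model overestimates the actual value by 6.3560 at this point (negative residual → observation lies below the fitted line).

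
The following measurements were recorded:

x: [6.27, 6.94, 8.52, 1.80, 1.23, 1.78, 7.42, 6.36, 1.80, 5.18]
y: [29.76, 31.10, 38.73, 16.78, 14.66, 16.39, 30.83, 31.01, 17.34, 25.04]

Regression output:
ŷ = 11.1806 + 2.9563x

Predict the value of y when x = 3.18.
ŷ = 20.5816

To predict y for x = 3.18, substitute into the regression equation:

ŷ = 11.1806 + 2.9563 × 3.18
ŷ = 11.1806 + 9.4010
ŷ = 20.5816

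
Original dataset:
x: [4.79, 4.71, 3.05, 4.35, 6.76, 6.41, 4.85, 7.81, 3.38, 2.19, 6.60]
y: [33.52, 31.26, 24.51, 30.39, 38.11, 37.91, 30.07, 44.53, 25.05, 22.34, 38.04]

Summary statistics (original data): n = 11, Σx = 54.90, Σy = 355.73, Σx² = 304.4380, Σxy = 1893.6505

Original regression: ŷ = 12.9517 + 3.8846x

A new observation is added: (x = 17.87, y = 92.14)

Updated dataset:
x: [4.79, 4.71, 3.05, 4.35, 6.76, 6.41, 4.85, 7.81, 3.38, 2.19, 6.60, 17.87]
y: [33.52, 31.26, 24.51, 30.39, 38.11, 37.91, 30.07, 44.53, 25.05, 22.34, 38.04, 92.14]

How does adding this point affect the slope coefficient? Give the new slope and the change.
New slope β₁ = 4.5167 versus 3.8846 before: a change of +0.6321 (+16.3%).

x = 17.87 lies well outside the original x-range [2.19, 7.81] (x̄ ≈ 4.99), so this observation has high leverage and can move the slope substantially.

Step 1: Update the sums with the new point (n goes from 11 to 12)
Σx  = 54.90 + 17.87 = 72.77
Σy  = 355.73 + 92.14 = 447.87
Σx² = 304.4380 + 17.87² = 304.4380 + 319.3369 = 623.7749
Σxy = 1893.6505 + 17.87×92.14 = 1893.6505 + 1646.5418 = 3540.1923

Step 2: Recompute the slope with b₁ = (nΣxy − ΣxΣy) / (nΣx² − (Σx)²)
Numerator   = 12×3540.1923 − 72.77×447.87 = 42482.3076 − 32591.4999 = 9890.8077
Denominator = 12×623.7749 − 72.77² = 7485.2988 − 5295.4729 = 2189.8259
b₁(new) = 9890.8077 / 2189.8259 = 4.5167

(Same formula on the original sums: (11×1893.6505 − 54.90×355.73) / (11×304.4380 − 54.90²) = 1300.5785 / 334.8080 = 3.8846, matching the given fit.)

Step 3: Change in slope
Δβ₁ = 4.5167 − 3.8846 = +0.6321
Relative change = +0.6321 / 3.8846 × 100% = +16.3%
→ the slope increases when the point is added.

A high-leverage point only changes the slope if it is off the original line; here y = 92.14 is above the original trend, so the slope increases.
In practice: check such a point for data-entry or measurement error; examine leverage (hᵢ) and Cook's distance rather than deleting it automatically.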